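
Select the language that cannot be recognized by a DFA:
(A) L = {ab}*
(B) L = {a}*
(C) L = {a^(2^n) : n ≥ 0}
(C) {a^(2^n) : n ≥ 0}

(C) L = {a^(2^n) : n ≥ 0} is NOT regular.

The pumping lemma can be used to prove this:
After pumping, length is no longer a power of 2

The other languages are regular because they can be recognized by finite automata.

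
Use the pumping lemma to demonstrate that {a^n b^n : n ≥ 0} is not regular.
Assume for contradiction that L is regular, and let p ≥ 1 be the pumping length given by the pumping lemma.
Choose s = a^p b^p. Then s ∈ L and |s| = 2p ≥ p.
By the pumping lemma, s = xyz for some x, y, z with |xy| ≤ p, |y| ≥ 1, and xy^i z ∈ L for every i ≥ 0.
Since |xy| ≤ p and the first p symbols of s are all a's, we must have y = a^k for some k with 1 ≤ k ≤ p.

Take i = 2: xy²z = a^(p + k) b^p.
This string has p + k a's but p b's, and p + k > p because k ≥ 1. So xy²z ∉ L.

This contradicts the pumping lemma, which requires xy^i z ∈ L for all i ≥ 0.
Hence L = {a^n b^n : n ≥ 0} is not regular. ∎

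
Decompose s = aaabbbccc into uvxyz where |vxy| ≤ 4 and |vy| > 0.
u='aa', v='a', x='bb', y='b', z='ccc'

For s = aaabbbccc with pumping length p = 4:

One valid decomposition:
- u = 'aa'
- v = 'a'
- x = 'bb'
- y = 'b'
- z = 'ccc'

Verification:
- uvxyz = 'aa' + 'a' + 'bb' + 'b' + 'ccc' = aaabbbccc ✓
- |vxy| = |'abbb'| = 4 ≤ 4 ✓
- |vy| = |'ab'| = 2 > 0 ✓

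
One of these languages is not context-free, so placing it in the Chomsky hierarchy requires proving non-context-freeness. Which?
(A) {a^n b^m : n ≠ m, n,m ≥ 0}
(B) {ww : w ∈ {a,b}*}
(B) {ww : w ∈ {a,b}*}

(B) {ww : w ∈ {a,b}*} requires the CFL pumping lemma.

- {a^n b^m : n ≠ m, n,m ≥ 0} is context-free (but not regular)
  • Can be shown non-regular with the regular pumping lemma
  • After pumping a's, we can make n = m

- {ww : w ∈ {a,b}*} is NOT context-free
  • Requires the CFL pumping lemma to prove
  • Even a PDA cannot compare two arbitrary halves symbol by symbol; CFL pumping on a^p b^p a^p b^p fails

The CFL pumping lemma is "stronger" in that it can prove non-membership
in the larger class of context-free languages.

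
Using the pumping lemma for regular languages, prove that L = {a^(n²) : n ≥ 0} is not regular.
Assume for contradiction that L is regular, and let p ≥ 1 be the pumping length given by the pumping lemma.
Choose s = a^(p²). Then s ∈ L and |s| = p² ≥ p.
By the pumping lemma, s = xyz for some x, y, z with |xy| ≤ p, |y| ≥ 1, and xy^i z ∈ L for every i ≥ 0.
Here y = a^k for some k with 1 ≤ k ≤ |xy| ≤ p.

Take i = 2: |xy²z| = p² + k.
Now p² < p² + k ≤ p² + p < p² + 2p + 1 = (p + 1)².
So |xy²z| lies strictly between the consecutive squares p² and (p + 1)², hence is not a perfect square, and xy²z ∉ L.

This contradicts the pumping lemma, which requires xy^i z ∈ L for all i ≥ 0.
Hence L = {a^(n²) : n ≥ 0} is not regular. ∎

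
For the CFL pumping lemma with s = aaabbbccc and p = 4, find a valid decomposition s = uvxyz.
u='aa', v='a', x='bb', y='b', z='ccc'

For s = aaabbbccc with pumping length p = 4:

One valid decomposition:
- u = 'aa'
- v = 'a'
- x = 'bb'
- y = 'b'
- z = 'ccc'

Verification:
- uvxyz = 'aa' + 'a' + 'bb' + 'b' + 'ccc' = aaabbbccc ✓
- |vxy| = |'abbb'| = 4 ≤ 4 ✓
- |vy| = |'ab'| = 2 > 0 ✓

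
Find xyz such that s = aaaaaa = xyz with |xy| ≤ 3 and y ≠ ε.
x = 'a', y = 'a', z = 'aaaa'

For s = aaaaaa and p = 3, one valid decomposition is:
- x = 'a' (length 1)
- y = 'a' (length 1)
- z = 'aaaa' (length 4)

Verification:
- xyz = 'a' + 'a' + 'aaaa' = aaaaaa ✓
- |xy| = 2 ≤ 3 ✓
- |y| = 1 > 0 ✓

All pumping lemma constraints are satisfied.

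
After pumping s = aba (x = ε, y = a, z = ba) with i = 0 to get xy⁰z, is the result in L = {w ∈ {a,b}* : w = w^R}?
No

xy⁰z = ε · ε · ba = ba.
ba reversed is ab ≠ ba, so it is not a palindrome and is not in L.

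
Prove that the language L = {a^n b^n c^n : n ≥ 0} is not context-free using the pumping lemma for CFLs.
Assume for contradiction that L is context-free, and let p ≥ 1 be the pumping length given by the pumping lemma for CFLs.
Choose s = a^p b^p c^p. Then s ∈ L and |s| = 3p ≥ p.
By the CFL pumping lemma, s = uvxyz for some u, v, x, y, z with |vxy| ≤ p, |vy| ≥ 1, and uv^i xy^i z ∈ L for every i ≥ 0.

Because |vxy| ≤ p, the window vxy cannot contain both an a and a c: any substring of s containing both must include the entire block b^p plus at least one a and one c, so it has length ≥ p + 2 > p.
Hence at least one of the letters a, c does not occur in vy at all.

Take i = 0: the string uxz is obtained from s by deleting |vy| ≥ 1 symbols, so |uxz| = 3p − |vy| < 3p.
But the letter (a or c) that does not occur in vy still occurs exactly p times in uxz. Every string of L with exactly p copies of some letter is a^p b^p c^p, of length 3p. Since |uxz| < 3p, uxz ∉ L.

This contradicts the CFL pumping lemma, which requires uv^i xy^i z ∈ L for all i ≥ 0.
Hence L = {a^n b^n c^n : n ≥ 0} is not context-free. ∎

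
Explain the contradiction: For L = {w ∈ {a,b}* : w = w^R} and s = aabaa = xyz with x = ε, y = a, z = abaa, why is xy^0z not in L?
xy⁰z = abaa ∉ L

Pumping with i = 0 replaces y = a by y⁰ = ε:
- Original: s = xyz = aabaa; aabaa reversed is aabaa, the same string, so it is a palindrome and is in L
- Pumped: xy⁰z = ε · ε · abaa = abaa
- abaa reversed is aaba ≠ abaa, so it is not a palindrome and is not in L

The pumping lemma would require xy⁰z ∈ L, so this decomposition yields a contradiction.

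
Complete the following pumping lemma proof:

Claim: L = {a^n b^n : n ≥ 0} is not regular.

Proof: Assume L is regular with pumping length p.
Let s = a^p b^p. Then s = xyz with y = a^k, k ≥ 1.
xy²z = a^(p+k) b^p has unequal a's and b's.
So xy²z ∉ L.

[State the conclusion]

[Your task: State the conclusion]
This contradicts the pumping lemma for regular languages,
which guarantees xy^i z ∈ L for all i ≥ 0.

Since our assumption that L is regular leads to a contradiction,
we conclude that L = {a^n b^n : n ≥ 0} is NOT regular. ∎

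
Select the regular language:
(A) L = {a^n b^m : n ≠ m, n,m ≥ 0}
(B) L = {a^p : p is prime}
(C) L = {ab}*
(C) {ab}*

(C) L = {ab}* is regular.

This can be recognized by a finite automaton (DFA/NFA).
Regular expressions like {ab}* define regular languages.

The other choices are not regular:
- {a^n b^m : n ≠ m, n,m ≥ 0}: After pumping a's, we can make n = m
- {a^p : p is prime}: After pumping, the length becomes composite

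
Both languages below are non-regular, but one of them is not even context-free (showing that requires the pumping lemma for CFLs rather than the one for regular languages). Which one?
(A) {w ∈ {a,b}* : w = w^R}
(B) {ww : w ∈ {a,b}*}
(B) {ww : w ∈ {a,b}*}

(B) {ww : w ∈ {a,b}*} requires the CFL pumping lemma.

- {w ∈ {a,b}* : w = w^R} is context-free (but not regular)
  • Can be shown non-regular with the regular pumping lemma
  • After pumping, the string is no longer symmetric

- {ww : w ∈ {a,b}*} is NOT context-free
  • Requires the CFL pumping lemma to prove
  • Even a PDA cannot compare two arbitrary halves symbol by symbol; CFL pumping on a^p b^p a^p b^p fails

The CFL pumping lemma is "stronger" in that it can prove non-membership
in the larger class of context-free languages.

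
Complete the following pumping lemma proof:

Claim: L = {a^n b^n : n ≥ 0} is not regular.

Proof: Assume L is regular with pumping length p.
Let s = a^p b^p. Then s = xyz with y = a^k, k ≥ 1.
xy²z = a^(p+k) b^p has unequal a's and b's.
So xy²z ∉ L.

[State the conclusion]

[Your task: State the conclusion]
This contradicts the pumping lemma for regular languages,
which guarantees xy^i z ∈ L for all i ≥ 0.

Since our assumption that L is regular leads to a contradiction,
we conclude that L = {a^n b^n : n ≥ 0} is NOT regular. ∎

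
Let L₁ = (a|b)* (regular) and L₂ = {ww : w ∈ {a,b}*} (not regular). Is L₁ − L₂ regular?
No — L₁ − L₂ is not regular.

L₁ − L₂ is the complement of {ww} within {a,b}*. If it were regular, its complement {ww} would be regular as well (regular languages are closed under complement) — contradiction. So L₁ − L₂ is not regular.

Note that the bare facts "L₁ regular, L₂ non-regular" do not settle the question by themselves: the closure of regular languages under ∪, ∩, complement and difference applies only when BOTH operands are regular. With a non-regular operand the result can come out regular or non-regular depending on the specific languages, so one has to work out L₁ − L₂ for this particular pair, as above.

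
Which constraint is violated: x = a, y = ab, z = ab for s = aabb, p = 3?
Violated: xyz = s

The decomposition x = a, y = ab, z = ab for s = aabb with p = 3
violates the constraint: xyz = s

xyz = 'a' + 'ab' + 'ab' = 'aabab' ≠ 'aabb' = s. The decomposition doesn't reconstruct s.

Pumping lemma constraints:
1. xyz = s (decomposition is valid)
2. |xy| ≤ p
3. |y| > 0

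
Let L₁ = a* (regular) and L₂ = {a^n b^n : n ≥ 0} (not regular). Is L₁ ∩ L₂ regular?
Yes — L₁ ∩ L₂ is regular.

A string of a* contains no b's, and the only string of {a^n b^n} with no b's is ε (n = 0). So L₁ ∩ L₂ = {ε}, a finite language, which is regular.

Note that the bare facts "L₁ regular, L₂ non-regular" do not settle the question by themselves: the closure of regular languages under ∪, ∩, complement and difference applies only when BOTH operands are regular. With a non-regular operand the result can come out regular or non-regular depending on the specific languages, so one has to work out L₁ ∩ L₂ for this particular pair, as above.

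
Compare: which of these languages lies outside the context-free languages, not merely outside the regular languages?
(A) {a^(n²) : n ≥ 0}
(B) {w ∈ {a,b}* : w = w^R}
(A) {a^(n²) : n ≥ 0}

(A) {a^(n²) : n ≥ 0} requires the CFL pumping lemma.

- {w ∈ {a,b}* : w = w^R} is context-free (but not regular)
  • Can be shown non-regular with the regular pumping lemma
  • After pumping, the string is no longer symmetric

- {a^(n²) : n ≥ 0} is NOT context-free
  • Requires the CFL pumping lemma to prove
  • Gaps between squares grow unboundedly

The CFL pumping lemma is "stronger" in that it can prove non-membership
in the larger class of context-free languages.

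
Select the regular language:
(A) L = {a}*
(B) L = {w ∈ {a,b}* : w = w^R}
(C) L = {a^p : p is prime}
(A) {a}*

(A) L = {a}* is regular.

This can be recognized by a finite automaton (DFA/NFA).
Regular expressions like {a}* define regular languages.

The other choices are not regular:
- {w ∈ {a,b}* : w = w^R}: After pumping, the string is no longer symmetric
- {a^p : p is prime}: After pumping, the length becomes composite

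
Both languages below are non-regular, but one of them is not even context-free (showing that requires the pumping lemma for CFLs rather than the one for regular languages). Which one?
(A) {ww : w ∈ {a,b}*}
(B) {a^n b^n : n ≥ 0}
(A) {ww : w ∈ {a,b}*}

(A) {ww : w ∈ {a,b}*} requires the CFL pumping lemma.

- {a^n b^n : n ≥ 0} is context-free (but not regular)
  • Can be shown non-regular with the regular pumping lemma
  • After pumping, the number of a's and b's become unequal

- {ww : w ∈ {a,b}*} is NOT context-free
  • Requires the CFL pumping lemma to prove
  • Cannot verify equality of two arbitrary substrings

The CFL pumping lemma is "stronger" in that it can prove non-membership
in the larger class of context-free languages.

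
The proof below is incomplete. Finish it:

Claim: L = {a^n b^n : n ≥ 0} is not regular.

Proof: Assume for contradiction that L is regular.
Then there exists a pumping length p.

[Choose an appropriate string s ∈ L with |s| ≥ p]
s = a^p b^p

This string is in L (has equal a's and b's) and has length 2p ≥ p.
Any decomposition xyz with |xy| ≤ p means y consists only of a's,
so pumping will unbalance the counts.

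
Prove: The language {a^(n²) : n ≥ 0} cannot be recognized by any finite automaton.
Assume for contradiction that L is regular, and let p ≥ 1 be the pumping length given by the pumping lemma.
Choose s = a^(p²). Then s ∈ L and |s| = p² ≥ p.
By the pumping lemma, s = xyz for some x, y, z with |xy| ≤ p, |y| ≥ 1, and xy^i z ∈ L for every i ≥ 0.
Here y = a^k for some k with 1 ≤ k ≤ |xy| ≤ p.

Take i = 2: |xy²z| = p² + k.
Now p² < p² + k ≤ p² + p < p² + 2p + 1 = (p + 1)².
So |xy²z| lies strictly between the consecutive squares p² and (p + 1)², hence is not a perfect square, and xy²z ∉ L.

This contradicts the pumping lemma, which requires xy^i z ∈ L for all i ≥ 0.
Hence L = {a^(n²) : n ≥ 0} is not regular. ∎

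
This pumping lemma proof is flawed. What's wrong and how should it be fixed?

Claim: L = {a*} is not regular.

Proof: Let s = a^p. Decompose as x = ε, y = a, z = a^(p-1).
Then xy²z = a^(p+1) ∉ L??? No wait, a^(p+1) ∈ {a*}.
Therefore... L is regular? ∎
Error: The proof attempts to show a*  is not regular, but a* IS regular!

Correction: a* is a regular language (recognized by a simple DFA with one accepting state and self-loop on 'a'). The pumping lemma can only prove non-regularity, not regularity. For regular languages, pumping always works.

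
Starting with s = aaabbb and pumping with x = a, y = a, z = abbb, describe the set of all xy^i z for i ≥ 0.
{xy^i z : i ≥ 0} = {a^(2+i) b^3 : i ≥ 0} = {aabbb, aaabbb, aaaabbb, ...}

With x = a, y = a, z = abbb: Starting with aaabbb and pumping the second 'a', we get strings with 2+i a's followed by 3 b's for i = 0, 1, 2, ...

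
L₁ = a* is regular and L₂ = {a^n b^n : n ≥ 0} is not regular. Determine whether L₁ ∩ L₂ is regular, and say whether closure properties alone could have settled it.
Yes — L₁ ∩ L₂ is regular.

A string of a* contains no b's, and the only string of {a^n b^n} with no b's is ε (n = 0). So L₁ ∩ L₂ = {ε}, a finite language, which is regular.

Note that the bare facts "L₁ regular, L₂ non-regular" do not settle the question by themselves: the closure of regular languages under ∪, ∩, complement and difference applies only when BOTH operands are regular. With a non-regular operand the result can come out regular or non-regular depending on the specific languages, so one has to work out L₁ ∩ L₂ for this particular pair, as above.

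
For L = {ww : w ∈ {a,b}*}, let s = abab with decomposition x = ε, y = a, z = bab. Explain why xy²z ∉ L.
xy²z = aabab ∉ L

Pumping with i = 2 replaces y = a by y² = aa:
- Original: s = xyz = abab; abab splits into halves ab · ab, which are equal, so it is in L (w = ab)
- Pumped: xy²z = ε · aa · bab = aabab
- aabab has odd length 5, so it cannot be written as ww and is not in L

The pumping lemma would require xy²z ∈ L, so this decomposition yields a contradiction.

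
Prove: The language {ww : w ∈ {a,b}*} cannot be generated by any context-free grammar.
Assume for contradiction that L is context-free, and let p ≥ 1 be the pumping length given by the pumping lemma for CFLs.
Choose s = a^p b^p a^p b^p. Then s ∈ L (take w = a^p b^p) and |s| = 4p ≥ p.
By the CFL pumping lemma, s = uvxyz for some u, v, x, y, z with |vxy| ≤ p, |vy| ≥ 1, and uv^i xy^i z ∈ L for every i ≥ 0.

Write s as four blocks A₁ B₁ A₂ B₂ with A₁ = A₂ = a^p and B₁ = B₂ = b^p. Since |vxy| ≤ p, the window vxy lies inside at most two adjacent blocks. Take i = 0 and let t = uxz, so |t| = 4p − |vy| with 1 ≤ |vy| ≤ p. If |t| is odd, t ∉ L immediately, so assume |vy| is even (hence |vy| ≥ 2) and |t|/2 = 2p − |vy|/2, which satisfies p ≤ |t|/2 ≤ 2p − 1.

Case 1 (vxy inside A₁B₁): t = a^(p−j) b^(p−l) a^p b^p with j + l = |vy|. The second half of t has length < 2p, so it is a suffix of the trailing a^p b^p and ends in b; the first half is a^(p−j) b^(p−l) a^((j+l)/2), which ends in a because (j+l)/2 ≥ 1. The halves differ, so t ∉ L.

Case 2 (vxy inside B₁A₂, straddling the middle): t = a^p b^(p−j) a^(p−l) b^p with j + l = |vy|. If t = ww, then w is a prefix of t of length ≥ p, so w begins with a^p; and w is a suffix of t of length ≥ p, so w ends with b^p. That forces |w| ≥ 2p, contradicting |w| = |t|/2 ≤ 2p − 1. So t ∉ L.

Case 3 (vxy inside A₂B₂): t = a^p b^p a^(p−j) b^(p−l) with j + l = |vy|. The first half of t is a prefix of a^p b^p, so it begins with a; the second half is b^((j+l)/2) a^(p−j) b^(p−l), which begins with b. The halves differ, so t ∉ L.

In every case uv⁰xy⁰z = uxz ∉ L.

This contradicts the CFL pumping lemma, which requires uv^i xy^i z ∈ L for all i ≥ 0.
Hence L = {ww : w ∈ {a,b}*} is not context-free. ∎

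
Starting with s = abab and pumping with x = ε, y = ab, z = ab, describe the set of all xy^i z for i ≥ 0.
{xy^i z : i ≥ 0} = {(ab)^(i+1) : i ≥ 0} = {ab, abab, ababab, ...}

With x = ε, y = ab, z = ab: Pumping 'ab' gives strings of alternating a's and b's.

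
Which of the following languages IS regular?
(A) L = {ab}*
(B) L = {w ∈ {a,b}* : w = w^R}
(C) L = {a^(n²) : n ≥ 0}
(A) {ab}*

(A) L = {ab}* is regular.

This can be recognized by a finite automaton (DFA/NFA).
Regular expressions like {ab}* define regular languages.

The other choices are not regular:
- {a^(n²) : n ≥ 0}: After pumping, length is no longer a perfect square
- {w ∈ {a,b}* : w = w^R}: After pumping, the string is no longer symmetric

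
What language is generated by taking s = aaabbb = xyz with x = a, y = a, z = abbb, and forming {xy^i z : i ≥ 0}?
{xy^i z : i ≥ 0} = {a^(2+i) b^3 : i ≥ 0} = {aabbb, aaabbb, aaaabbb, ...}

With x = a, y = a, z = abbb: Starting with aaabbb and pumping the second 'a', we get strings with 2+i a's followed by 3 b's for i = 0, 1, 2, ...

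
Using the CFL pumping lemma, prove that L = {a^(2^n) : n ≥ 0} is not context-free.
Assume for contradiction that L is context-free, and let p ≥ 1 be the pumping length given by the pumping lemma for CFLs.
Choose s = a^(2^p). Then s ∈ L and |s| = 2^p ≥ p.
By the CFL pumping lemma, s = uvxyz for some u, v, x, y, z with |vxy| ≤ p, |vy| ≥ 1, and uv^i xy^i z ∈ L for every i ≥ 0.
All symbols are a's, so only lengths matter: let k = |vy|, with 1 ≤ k ≤ |vxy| ≤ p < 2^p.

Take i = 2: |uv²xy²z| = 2^p + k, and 2^p < 2^p + k < 2^p + 2^p = 2^(p+1).
So the length lies strictly between consecutive powers of two and is not a power of 2; uv²xy²z ∉ L.

This contradicts the CFL pumping lemma, which requires uv^i xy^i z ∈ L for all i ≥ 0.
Hence L = {a^(2^n) : n ≥ 0} is not context-free. ∎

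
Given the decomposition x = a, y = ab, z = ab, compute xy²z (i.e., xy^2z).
aababab

Given x = 'a', y = 'ab', z = 'ab' and i = 2:

xy^2z = x + y·y·...·y (2 times) + z
       = 'a' + 'ab'^2 + 'ab'
       = 'a' + 'abab' + 'ab'
       = 'aababab'

The pumped string is 'aababab' with length 7.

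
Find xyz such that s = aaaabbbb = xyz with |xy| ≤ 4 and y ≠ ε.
x = '', y = 'aa', z = 'aabbbb'

For s = aaaabbbb and p = 4, one valid decomposition is:
- x = '' (length 0)
- y = 'aa' (length 2)
- z = 'aabbbb' (length 6)

Verification:
- xyz = '' + 'aa' + 'aabbbb' = aaaabbbb ✓
- |xy| = 2 ≤ 4 ✓
- |y| = 2 > 0 ✓

All pumping lemma constraints are satisfied.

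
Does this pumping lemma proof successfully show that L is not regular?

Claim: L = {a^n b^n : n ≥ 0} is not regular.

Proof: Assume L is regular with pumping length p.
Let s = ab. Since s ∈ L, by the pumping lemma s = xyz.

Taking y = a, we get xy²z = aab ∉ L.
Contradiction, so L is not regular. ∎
The proof is INCORRECT.

Error: The string s = ab may be shorter than p.
The pumping lemma only applies to strings with |s| ≥ p, and p is not under our control.
We must choose s in terms of p, e.g. s = a^p b^p, to ensure |s| ≥ p.
(The proof also fixes one particular y; a valid argument must handle every decomposition with |xy| ≤ p and |y| ≥ 1 — for s = a^p b^p this forces y = a^k, and then xy²z = a^(p+k) b^p ∉ L.)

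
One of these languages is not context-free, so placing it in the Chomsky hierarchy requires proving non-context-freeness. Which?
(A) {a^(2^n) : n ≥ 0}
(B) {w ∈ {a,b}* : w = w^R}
(A) {a^(2^n) : n ≥ 0}

(A) {a^(2^n) : n ≥ 0} requires the CFL pumping lemma.

- {w ∈ {a,b}* : w = w^R} is context-free (but not regular)
  • Can be shown non-regular with the regular pumping lemma
  • After pumping, the string is no longer symmetric

- {a^(2^n) : n ≥ 0} is NOT context-free
  • Requires the CFL pumping lemma to prove
  • Gaps between powers of 2 grow exponentially

The CFL pumping lemma is "stronger" in that it can prove non-membership
in the larger class of context-free languages.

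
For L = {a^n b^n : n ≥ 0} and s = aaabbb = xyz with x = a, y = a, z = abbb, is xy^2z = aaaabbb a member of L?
No

xy²z = a · aa · abbb = aaaabbb.
aaaabbb has 4 a's and 3 b's; 4 ≠ 3, so it is not in L.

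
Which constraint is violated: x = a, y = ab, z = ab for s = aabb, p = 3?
Violated: xyz = s

The decomposition x = a, y = ab, z = ab for s = aabb with p = 3
violates the constraint: xyz = s

xyz = 'a' + 'ab' + 'ab' = 'aabab' ≠ 'aabb' = s. The decomposition doesn't reconstruct s.

Pumping lemma constraints:
1. xyz = s (decomposition is valid)
2. |xy| ≤ p
3. |y| > 0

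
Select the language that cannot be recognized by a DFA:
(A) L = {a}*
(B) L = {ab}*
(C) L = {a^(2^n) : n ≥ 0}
(C) {a^(2^n) : n ≥ 0}

(C) L = {a^(2^n) : n ≥ 0} is NOT regular.

The pumping lemma can be used to prove this:
After pumping, length is no longer a power of 2

The other languages are regular because they can be recognized by finite automata.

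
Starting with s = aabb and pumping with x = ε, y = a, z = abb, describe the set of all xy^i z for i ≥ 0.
{xy^i z : i ≥ 0} = {a^(i+1) b^2 : i ≥ 0} = {abb, aabb, aaabb, ...}

With x = ε, y = a, z = abb: Starting with aabb and pumping the first 'a' (z = abb keeps the second 'a'), we get strings with i+1 a's followed by 2 b's for i = 0, 1, 2, ...; note bb is not produced because z always contributes one a.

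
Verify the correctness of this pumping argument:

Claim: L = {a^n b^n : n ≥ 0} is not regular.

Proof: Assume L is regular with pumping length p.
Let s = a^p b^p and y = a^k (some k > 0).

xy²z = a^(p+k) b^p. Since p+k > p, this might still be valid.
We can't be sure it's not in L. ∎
The proof is INCORRECT.

Error: The conclusion is wrong.
xy²z = a^(p+k) b^p is definitely NOT in L because the number of a's (p+k) ≠ number of b's (p).
The proof incorrectly doubts what is actually a valid contradiction.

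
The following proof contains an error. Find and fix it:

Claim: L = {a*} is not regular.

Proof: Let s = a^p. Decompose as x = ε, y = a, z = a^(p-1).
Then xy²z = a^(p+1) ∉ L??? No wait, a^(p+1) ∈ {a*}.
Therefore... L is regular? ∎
Error: The proof attempts to show a*  is not regular, but a* IS regular!

Correction: a* is a regular language (recognized by a simple DFA with one accepting state and self-loop on 'a'). The pumping lemma can only prove non-regularity, not regularity. For regular languages, pumping always works.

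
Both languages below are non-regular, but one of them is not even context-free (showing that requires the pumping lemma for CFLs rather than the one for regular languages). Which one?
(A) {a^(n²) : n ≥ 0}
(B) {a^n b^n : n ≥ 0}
(A) {a^(n²) : n ≥ 0}

(A) {a^(n²) : n ≥ 0} requires the CFL pumping lemma.

- {a^n b^n : n ≥ 0} is context-free (but not regular)
  • Can be shown non-regular with the regular pumping lemma
  • After pumping, the number of a's and b's become unequal

- {a^(n²) : n ≥ 0} is NOT context-free
  • Requires the CFL pumping lemma to prove
  • Gaps between squares grow unboundedly

The CFL pumping lemma is "stronger" in that it can prove non-membership
in the larger class of context-free languages.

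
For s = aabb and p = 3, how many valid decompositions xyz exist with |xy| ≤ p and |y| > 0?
6

For s = 'aabb' with pumping length p = 3:

Constraints: |xy| ≤ 3, |y| > 0

Valid decompositions (|xy| ≤ p, |y| ≥ 1):
  • x='', y='a', z='abb'
  • x='a', y='a', z='bb'
  • x='', y='aa', z='bb'
  • x='aa', y='b', z='b'
  • x='a', y='ab', z='b'
  • x='', y='aab', z='b'

Total count: 6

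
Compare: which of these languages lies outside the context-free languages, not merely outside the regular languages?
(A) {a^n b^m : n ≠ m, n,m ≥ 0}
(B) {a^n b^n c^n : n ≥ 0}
(B) {a^n b^n c^n : n ≥ 0}

(B) {a^n b^n c^n : n ≥ 0} requires the CFL pumping lemma.

- {a^n b^m : n ≠ m, n,m ≥ 0} is context-free (but not regular)
  • Can be shown non-regular with the regular pumping lemma
  • After pumping a's, we can make n = m

- {a^n b^n c^n : n ≥ 0} is NOT context-free
  • Requires the CFL pumping lemma to prove
  • Cannot maintain three equal counts simultaneously

The CFL pumping lemma is "stronger" in that it can prove non-membership
in the larger class of context-free languages.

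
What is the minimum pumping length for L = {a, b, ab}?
p = 3

For a finite language L, the pumping lemma holds vacuously if p > max|s| for s ∈ L.

The longest string in L = {a, b, ab} has length 2.
If p = 3, then no string s ∈ L has |s| ≥ p, so the condition is vacuously true.

The minimum pumping length is p = 3.

Why no smaller p works: for any p ≤ 2, the longest string s ∈ L has |s| = 2 ≥ p, so it would
have to be pumpable; but pumping up (i = 2, 3, ...) produces ever longer strings, which cannot all lie in the
finite language L. So the pumping property fails for every p ≤ 2.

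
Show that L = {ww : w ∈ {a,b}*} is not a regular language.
Assume for contradiction that L is regular, and let p ≥ 1 be the pumping length given by the pumping lemma.
Choose s = a^p b a^p b. Then s ∈ L (take w = a^p b) and |s| = 2p + 2 ≥ p.
By the pumping lemma, s = xyz for some x, y, z with |xy| ≤ p, |y| ≥ 1, and xy^i z ∈ L for every i ≥ 0.
Since |xy| ≤ p and the first p symbols of s are all a's, y = a^k for some k with 1 ≤ k ≤ p.

Take i = 2: t = xy²z = a^(p + k) b a^p b.
Suppose t = uu for some string u. The string t contains exactly two b's and ends in b, so u contains exactly one b and ends in b; hence u = a^j b for some j, and uu = a^j b a^j b. Comparing with t = a^(p + k) b a^p b forces j = p + k (first block) and j = p (second block), which is impossible since k ≥ 1. So t ∉ L.

This contradicts the pumping lemma, which requires xy^i z ∈ L for all i ≥ 0.
Hence L = {ww : w ∈ {a,b}*} is not regular. ∎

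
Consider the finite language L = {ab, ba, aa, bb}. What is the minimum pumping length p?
p = 3

For a finite language L, the pumping lemma holds vacuously if p > max|s| for s ∈ L.

The longest string in L = {ab, ba, aa, bb} has length 2.
If p = 3, then no string s ∈ L has |s| ≥ p, so the condition is vacuously true.

The minimum pumping length is p = 3.

Why no smaller p works: for any p ≤ 2, the longest string s ∈ L has |s| = 2 ≥ p, so it would
have to be pumpable; but pumping up (i = 2, 3, ...) produces ever longer strings, which cannot all lie in the
finite language L. So the pumping property fails for every p ≤ 2.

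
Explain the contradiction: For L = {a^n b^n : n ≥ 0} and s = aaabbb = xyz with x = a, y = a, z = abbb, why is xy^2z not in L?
xy²z = aaaabbb ∉ L

Pumping with i = 2 replaces y = a by y² = aa:
- Original: s = xyz = aaabbb; aaabbb = a^3 b^3 has equal counts (3 = 3), so it is in L
- Pumped: xy²z = a · aa · abbb = aaaabbb
- aaaabbb has 4 a's and 3 b's; 4 ≠ 3, so it is not in L

The pumping lemma would require xy²z ∈ L, so this decomposition yields a contradiction.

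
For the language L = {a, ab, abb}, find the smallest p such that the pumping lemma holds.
p = 4

For a finite language L, the pumping lemma holds vacuously if p > max|s| for s ∈ L.

The longest string in L = {a, ab, abb} has length 3.
If p = 4, then no string s ∈ L has |s| ≥ p, so the condition is vacuously true.

The minimum pumping length is p = 4.

Why no smaller p works: for any p ≤ 3, the longest string s ∈ L has |s| = 3 ≥ p, so it would
have to be pumpable; but pumping up (i = 2, 3, ...) produces ever longer strings, which cannot all lie in the
finite language L. So the pumping property fails for every p ≤ 3.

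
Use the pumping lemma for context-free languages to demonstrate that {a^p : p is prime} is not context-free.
Assume for contradiction that L is context-free, and let p ≥ 1 be the pumping length given by the pumping lemma for CFLs.
Choose a prime q with q ≥ p and let s = a^q. Then s ∈ L and |s| = q ≥ p.
By the CFL pumping lemma, s = uvxyz for some u, v, x, y, z with |vxy| ≤ p, |vy| ≥ 1, and uv^i xy^i z ∈ L for every i ≥ 0.
All symbols are a's, so only lengths matter: let k = |vy|, with 1 ≤ k ≤ p. Then |uv^i xy^i z| = q + (i − 1)k.

Take i = q + 1: the length is q + qk = q(k + 1).
Both factors satisfy q ≥ 2 and k + 1 ≥ 2, so q(k + 1) is composite and uv^(q+1) xy^(q+1) z ∉ L.

This contradicts the CFL pumping lemma, which requires uv^i xy^i z ∈ L for all i ≥ 0.
Hence L = {a^p : p is prime} is not context-free. ∎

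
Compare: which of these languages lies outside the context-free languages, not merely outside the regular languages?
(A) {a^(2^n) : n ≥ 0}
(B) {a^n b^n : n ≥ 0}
(A) {a^(2^n) : n ≥ 0}

(A) {a^(2^n) : n ≥ 0} requires the CFL pumping lemma.

- {a^n b^n : n ≥ 0} is context-free (but not regular)
  • Can be shown non-regular with the regular pumping lemma
  • After pumping, the number of a's and b's become unequal

- {a^(2^n) : n ≥ 0} is NOT context-free
  • Requires the CFL pumping lemma to prove
  • Gaps between powers of 2 grow exponentially

The CFL pumping lemma is "stronger" in that it can prove non-membership
in the larger class of context-free languages.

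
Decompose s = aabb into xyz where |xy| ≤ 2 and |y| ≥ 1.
x = '', y = 'a', z = 'abb'

For s = aabb and p = 2, one valid decomposition is:
- x = '' (length 0)
- y = 'a' (length 1)
- z = 'abb' (length 3)

Verification:
- xyz = '' + 'a' + 'abb' = aabb ✓
- |xy| = 1 ≤ 2 ✓
- |y| = 1 > 0 ✓

All pumping lemma constraints are satisfied.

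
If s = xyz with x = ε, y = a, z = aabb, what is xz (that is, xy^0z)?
aabb

Given x = '', y = 'a', z = 'aabb' and i = 0:

xy^0z = x + y·y·...·y (0 times) + z
       = '' + 'a'^0 + 'aabb'
       = '' + '' + 'aabb'
       = 'aabb'

The pumped string is 'aabb' with length 4.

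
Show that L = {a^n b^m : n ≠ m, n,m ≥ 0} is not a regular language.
Assume for contradiction that L is regular, and let p ≥ 1 be the pumping length given by the pumping lemma.
Choose s = a^p b^(p + p!). Then s ∈ L because p ≠ p + p! (as p! ≥ 1), and |s| ≥ p.
By the pumping lemma, s = xyz for some x, y, z with |xy| ≤ p, |y| ≥ 1, and xy^i z ∈ L for every i ≥ 0.
Since |xy| ≤ p and the first p symbols of s are all a's, y = a^k for some k with 1 ≤ k ≤ p.
For every i ≥ 0, xy^i z = a^(p + (i − 1)k) b^(p + p!).

Because 1 ≤ k ≤ p, k divides p!. Let t = p!/k (a positive integer) and take i = t + 1.
Then the number of a's is p + tk = p + p!, which equals the number of b's.
So xy^(t+1) z = a^(p + p!) b^(p + p!) has equally many a's and b's and is NOT in L.

This contradicts the pumping lemma, which requires xy^i z ∈ L for all i ≥ 0.
Hence L = {a^n b^m : n ≠ m, n,m ≥ 0} is not regular. ∎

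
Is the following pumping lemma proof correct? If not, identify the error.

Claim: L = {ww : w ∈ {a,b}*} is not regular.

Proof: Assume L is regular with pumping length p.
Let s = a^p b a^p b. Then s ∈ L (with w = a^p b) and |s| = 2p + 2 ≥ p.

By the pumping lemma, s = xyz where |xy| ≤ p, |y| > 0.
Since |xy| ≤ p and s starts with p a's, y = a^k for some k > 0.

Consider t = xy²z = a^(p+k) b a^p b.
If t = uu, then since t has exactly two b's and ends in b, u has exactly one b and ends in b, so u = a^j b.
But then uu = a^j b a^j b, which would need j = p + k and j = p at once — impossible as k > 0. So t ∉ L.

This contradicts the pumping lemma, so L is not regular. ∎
The proof is correct.

This proof is valid because:
1. s = a^p b a^p b is in L and is chosen in terms of p, so |s| ≥ p holds for every p
2. The decomposition analysis is correct: |xy| ≤ p forces y to lie inside the leading a's
3. The contradiction is valid: the argument shows a^(p+k) b a^p b cannot be split into two equal halves
4. The conclusion follows logically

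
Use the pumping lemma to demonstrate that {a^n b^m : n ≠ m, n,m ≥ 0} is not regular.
Assume for contradiction that L is regular, and let p ≥ 1 be the pumping length given by the pumping lemma.
Choose s = a^p b^(p + p!). Then s ∈ L because p ≠ p + p! (as p! ≥ 1), and |s| ≥ p.
By the pumping lemma, s = xyz for some x, y, z with |xy| ≤ p, |y| ≥ 1, and xy^i z ∈ L for every i ≥ 0.
Since |xy| ≤ p and the first p symbols of s are all a's, y = a^k for some k with 1 ≤ k ≤ p.
For every i ≥ 0, xy^i z = a^(p + (i − 1)k) b^(p + p!).

Because 1 ≤ k ≤ p, k divides p!. Let t = p!/k (a positive integer) and take i = t + 1.
Then the number of a's is p + tk = p + p!, which equals the number of b's.
So xy^(t+1) z = a^(p + p!) b^(p + p!) has equally many a's and b's and is NOT in L.

This contradicts the pumping lemma, which requires xy^i z ∈ L for all i ≥ 0.
Hence L = {a^n b^m : n ≠ m, n,m ≥ 0} is not regular. ∎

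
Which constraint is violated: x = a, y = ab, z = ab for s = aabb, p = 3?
Violated: xyz = s

The decomposition x = a, y = ab, z = ab for s = aabb with p = 3
violates the constraint: xyz = s

xyz = 'a' + 'ab' + 'ab' = 'aabab' ≠ 'aabb' = s. The decomposition doesn't reconstruct s.

Pumping lemma constraints:
1. xyz = s (decomposition is valid)
2. |xy| ≤ p
3. |y| > 0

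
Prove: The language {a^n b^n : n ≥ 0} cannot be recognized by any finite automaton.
Assume for contradiction that L is regular, and let p ≥ 1 be the pumping length given by the pumping lemma.
Choose s = a^p b^p. Then s ∈ L and |s| = 2p ≥ p.
By the pumping lemma, s = xyz for some x, y, z with |xy| ≤ p, |y| ≥ 1, and xy^i z ∈ L for every i ≥ 0.
Since |xy| ≤ p and the first p symbols of s are all a's, we must have y = a^k for some k with 1 ≤ k ≤ p.

Take i = 3: xy³z = a^(p + 2k) b^p.
This string has p + 2k a's but p b's, and p + 2k > p because k ≥ 1. So xy³z ∉ L.

This contradicts the pumping lemma, which requires xy^i z ∈ L for all i ≥ 0.
Hence L = {a^n b^n : n ≥ 0} is not regular. ∎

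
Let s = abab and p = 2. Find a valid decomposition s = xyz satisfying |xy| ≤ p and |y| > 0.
x = '', y = 'a', z = 'bab'

For s = abab and p = 2, one valid decomposition is:
- x = '' (length 0)
- y = 'a' (length 1)
- z = 'bab' (length 3)

Verification:
- xyz = '' + 'a' + 'bab' = abab ✓
- |xy| = 1 ≤ 2 ✓
- |y| = 1 > 0 ✓

All pumping lemma constraints are satisfied.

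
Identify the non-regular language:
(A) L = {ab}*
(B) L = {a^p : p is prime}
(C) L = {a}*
(B) {a^p : p is prime}

(B) L = {a^p : p is prime} is NOT regular.

The pumping lemma can be used to prove this:
After pumping, the length becomes composite

The other languages are regular because they can be recognized by finite automata.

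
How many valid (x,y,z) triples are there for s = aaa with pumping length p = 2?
3

For s = 'aaa' with pumping length p = 2:

Constraints: |xy| ≤ 2, |y| > 0

Valid decompositions (|xy| ≤ p, |y| ≥ 1):
  • x='', y='a', z='aa'
  • x='a', y='a', z='a'
  • x='', y='aa', z='a'

Total count: 3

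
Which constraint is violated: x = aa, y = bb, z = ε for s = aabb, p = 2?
Violated: |xy| ≤ p

The decomposition x = aa, y = bb, z = ε for s = aabb with p = 2
violates the constraint: |xy| ≤ p

|xy| = |aabb| = 4 > 2 = p. The decomposition puts too many characters in xy.

Pumping lemma constraints:
1. xyz = s (decomposition is valid)
2. |xy| ≤ p
3. |y| > 0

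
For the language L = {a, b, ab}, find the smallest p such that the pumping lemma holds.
p = 3

For a finite language L, the pumping lemma holds vacuously if p > max|s| for s ∈ L.

The longest string in L = {a, b, ab} has length 2.
If p = 3, then no string s ∈ L has |s| ≥ p, so the condition is vacuously true.

The minimum pumping length is p = 3.

Why no smaller p works: for any p ≤ 2, the longest string s ∈ L has |s| = 2 ≥ p, so it would
have to be pumpable; but pumping up (i = 2, 3, ...) produces ever longer strings, which cannot all lie in the
finite language L. So the pumping property fails for every p ≤ 2.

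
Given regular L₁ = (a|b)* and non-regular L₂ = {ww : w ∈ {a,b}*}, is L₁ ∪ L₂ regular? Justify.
Yes — L₁ ∪ L₂ is regular.

{ww} ⊆ (a|b)*, so L₁ ∪ L₂ = (a|b)*, which is regular.

Note that the bare facts "L₁ regular, L₂ non-regular" do not settle the question by themselves: the closure of regular languages under ∪, ∩, complement and difference applies only when BOTH operands are regular. With a non-regular operand the result can come out regular or non-regular depending on the specific languages, so one has to work out L₁ ∪ L₂ for this particular pair, as above.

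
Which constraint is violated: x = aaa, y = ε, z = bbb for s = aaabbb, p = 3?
Violated: |y| > 0

The decomposition x = aaa, y = ε, z = bbb for s = aaabbb with p = 3
violates the constraint: |y| > 0

|y| = 0, but the pumping lemma requires |y| > 0 (y must be non-empty).

Pumping lemma constraints:
1. xyz = s (decomposition is valid)
2. |xy| ≤ p
3. |y| > 0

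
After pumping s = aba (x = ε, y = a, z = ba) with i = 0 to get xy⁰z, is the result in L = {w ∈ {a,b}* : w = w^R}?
No

xy⁰z = ε · ε · ba = ba.
ba reversed is ab ≠ ba, so it is not a palindrome and is not in L.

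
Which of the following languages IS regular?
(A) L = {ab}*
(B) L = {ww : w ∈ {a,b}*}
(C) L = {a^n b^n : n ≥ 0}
(A) {ab}*

(A) L = {ab}* is regular.

This can be recognized by a finite automaton (DFA/NFA).
Regular expressions like {ab}* define regular languages.

The other choices are not regular:
- {ww : w ∈ {a,b}*}: After pumping, the two halves no longer match
- {a^n b^n : n ≥ 0}: After pumping, the number of a's and b's become unequal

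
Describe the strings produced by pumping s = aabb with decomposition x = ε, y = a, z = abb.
{xy^i z : i ≥ 0} = {a^(i+1) b^2 : i ≥ 0} = {abb, aabb, aaabb, ...}

With x = ε, y = a, z = abb: Starting with aabb and pumping the first 'a' (z = abb keeps the second 'a'), we get strings with i+1 a's followed by 2 b's for i = 0, 1, 2, ...; note bb is not produced because z always contributes one a.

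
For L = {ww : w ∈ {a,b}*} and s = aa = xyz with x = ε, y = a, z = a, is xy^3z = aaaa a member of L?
Yes

xy³z = ε · aaa · a = aaaa.
aaaa splits into halves aa · aa, which are equal, so it is in L (w = aa).
(A single pumped string landing in L is not a contradiction by itself; a non-regularity proof needs some i for which xy^i z ∉ L, for every admissible decomposition.)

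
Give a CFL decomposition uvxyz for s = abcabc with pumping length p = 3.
u='ab', v='c', x='a', y='b', z='c'

For s = abcabc with pumping length p = 3:

One valid decomposition:
- u = 'ab'
- v = 'c'
- x = 'a'
- y = 'b'
- z = 'c'

Verification:
- uvxyz = 'ab' + 'c' + 'a' + 'b' + 'c' = abcabc ✓
- |vxy| = |'cab'| = 3 ≤ 3 ✓
- |vy| = |'cb'| = 2 > 0 ✓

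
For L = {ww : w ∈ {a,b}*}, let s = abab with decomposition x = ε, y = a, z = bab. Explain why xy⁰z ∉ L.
xy⁰z = bab ∉ L

Pumping with i = 0 replaces y = a by y⁰ = ε:
- Original: s = xyz = abab; abab splits into halves ab · ab, which are equal, so it is in L (w = ab)
- Pumped: xy⁰z = ε · ε · bab = bab
- bab has odd length 3, so it cannot be written as ww and is not in L

The pumping lemma would require xy⁰z ∈ L, so this decomposition yields a contradiction.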